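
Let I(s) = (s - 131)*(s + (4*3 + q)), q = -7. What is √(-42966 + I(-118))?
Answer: I*√14829 ≈ 121.77*I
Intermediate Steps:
I(s) = (-131 + s)*(5 + s) (I(s) = (s - 131)*(s + (4*3 - 7)) = (-131 + s)*(s + (12 - 7)) = (-131 + s)*(s + 5) = (-131 + s)*(5 + s))
√(-42966 + I(-118)) = √(-42966 + (-655 + (-118)² - 126*(-118))) = √(-42966 + (-655 + 13924 + 14868)) = √(-42966 + 28137) = √(-14829) = I*√14829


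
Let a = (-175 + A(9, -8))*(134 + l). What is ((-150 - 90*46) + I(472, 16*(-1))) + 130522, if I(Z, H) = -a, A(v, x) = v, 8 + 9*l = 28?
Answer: 1339604/9 ≈ 1.4885e+5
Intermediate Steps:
l = 20/9 (l = -8/9 + (1/9)*28 = -8/9 + 28/9 = 20/9 ≈ 2.2222)
a = -203516/9 (a = (-175 + 9)*(134 + 20/9) = -166*1226/9 = -203516/9 ≈ -22613.)
I(Z, H) = 203516/9 (I(Z, H) = -1*(-203516/9) = 203516/9)
((-150 - 90*46) + I(472, 16*(-1))) + 130522 = ((-150 - 90*46) + 203516/9) + 130522 = ((-150 - 4140) + 203516/9) + 130522 = (-4290 + 203516/9) + 130522 = 164906/9 + 130522 = 1339604/9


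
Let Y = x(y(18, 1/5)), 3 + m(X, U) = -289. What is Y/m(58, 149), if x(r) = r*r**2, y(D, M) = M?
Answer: -1/36500 ≈ -2.7397e-5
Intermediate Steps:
m(X, U) = -292 (m(X, U) = -3 - 289 = -292)
x(r) = r**3
Y = 1/125 (Y = (1/5)**3 = 1/125 ≈ 0.0080000)
Y/m(58, 149) = (1/125)/(-292) = (1/125)*(-1/292) = -1/36500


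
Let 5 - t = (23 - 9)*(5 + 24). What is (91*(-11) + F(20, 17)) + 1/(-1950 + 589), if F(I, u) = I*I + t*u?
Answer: -10095899/1361 ≈ -7418.0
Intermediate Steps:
t = -401 (t = 5 - (23 - 9)*(5 + 24) = 5 - 14*29 = 5 - 1*406 = 5 - 406 = -401)
F(I, u) = I**2 - 401*u (F(I, u) = I*I - 401*u = I**2 - 401*u)
(91*(-11) + F(20, 17)) + 1/(-1950 + 589) = (91*(-11) + (20**2 - 401*17)) + 1/(-1950 + 589) = (-1001 + (400 - 6817)) + 1/(-1361) = (-1001 - 6417) - 1/1361 = -7418 - 1/1361 = -10095899/1361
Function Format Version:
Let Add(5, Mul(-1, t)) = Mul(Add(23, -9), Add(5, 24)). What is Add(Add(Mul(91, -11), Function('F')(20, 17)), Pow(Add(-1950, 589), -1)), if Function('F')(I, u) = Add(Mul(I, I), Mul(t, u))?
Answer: Rational(-10095899, 1361) ≈ -7418.0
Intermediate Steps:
t = -401 (t = Add(5, Mul(-1, Mul(Add(23, -9), Add(5, 24)))) = Add(5, Mul(-1, Mul(14, 29))) = Add(5, Mul(-1, 406)) = Add(5, -406) = -401)
Function('F')(I, u) = Add(Pow(I, 2), Mul(-401, u)) (Function('F')(I, u) = Add(Mul(I, I), Mul(-401, u)) = Add(Pow(I, 2), Mul(-401, u)))
Add(Add(Mul(91, -11), Function('F')(20, 17)), Pow(Add(-1950, 589), -1)) = Add(Add(Mul(91, -11), Add(Pow(20, 2), Mul(-401, 17))), Pow(Add(-1950, 589), -1)) = Add(Add(-1001, Add(400, -6817)), Pow(-1361, -1)) = Add(Add(-1001, -6417), Rational(-1, 1361)) = Add(-7418, Rational(-1, 1361)) = Rational(-10095899, 1361)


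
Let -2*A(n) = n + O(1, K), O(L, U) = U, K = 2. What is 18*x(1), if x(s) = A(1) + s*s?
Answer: -9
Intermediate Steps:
A(n) = -1 - n/2 (A(n) = -(n + 2)/2 = -(2 + n)/2 = -1 - n/2)
x(s) = -3/2 + s² (x(s) = (-1 - ½*1) + s*s = (-1 - ½) + s² = -3/2 + s²)
18*x(1) = 18*(-3/2 + 1²) = 18*(-3/2 + 1) = 18*(-½) = -9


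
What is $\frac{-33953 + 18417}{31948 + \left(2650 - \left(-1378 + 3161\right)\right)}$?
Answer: $- \frac{15536}{32815} \approx -0.47344$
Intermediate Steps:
$\frac{-33953 + 18417}{31948 + \left(2650 - \left(-1378 + 3161\right)\right)} = - \frac{15536}{31948 + \left(2650 - 1783\right)} = - \frac{15536}{31948 + 867} = - \frac{15536}{32815}$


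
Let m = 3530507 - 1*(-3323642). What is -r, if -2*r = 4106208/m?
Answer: 2053104/6854149 ≈ 0.29954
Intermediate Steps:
m = 6854149 (m = 3530507 + 3323642 = 6854149)
r = -2053104/6854149 ≈ -0.29954
-r = -1*(-2053104/6854149) = 2053104/6854149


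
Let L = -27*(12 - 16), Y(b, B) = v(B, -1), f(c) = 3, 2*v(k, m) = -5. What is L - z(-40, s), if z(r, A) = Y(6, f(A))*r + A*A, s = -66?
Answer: -4348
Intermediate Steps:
v(k, m) = -5/2 (v(k, m) = (½)*(-5) = -5/2)
Y(b, B) = -5/2
z(r, A) = A² - 5*r/2 (z(r, A) = -5*r/2 + A*A = -5*r/2 + A² = A² - 5*r/2)
L = 108 (L = -27*(-4) = 108)
L - z(-40, s) = 108 - ((-66)² - 5/2*(-40)) = 108 - (4356 + 100) = 108 - 1*4456 = 108 - 4456 = -4348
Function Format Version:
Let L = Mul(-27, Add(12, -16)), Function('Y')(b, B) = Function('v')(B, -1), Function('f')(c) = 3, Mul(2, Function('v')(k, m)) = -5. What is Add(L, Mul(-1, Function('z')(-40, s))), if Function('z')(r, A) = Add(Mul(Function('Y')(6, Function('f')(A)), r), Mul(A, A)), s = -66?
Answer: -4348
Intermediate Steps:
Function('v')(k, m) = Rational(-5, 2) (Function('v')(k, m) = Mul(Rational(1, 2), -5) = Rational(-5, 2))
Function('Y')(b, B) = Rational(-5, 2)
Function('z')(r, A) = Add(Pow(A, 2), Mul(Rational(-5, 2), r)) (Function('z')(r, A) = Add(Mul(Rational(-5, 2), r), Mul(A, A)) = Add(Mul(Rational(-5, 2), r), Pow(A, 2)) = Add(Pow(A, 2), Mul(Rational(-5, 2), r)))
L = 108 (L = Mul(-27, -4) = 108)
Add(L, Mul(-1, Function('z')(-40, s))) = Add(108, Mul(-1, Add(Pow(-66, 2), Mul(Rational(-5, 2), -40)))) = Add(108, Mul(-1, Add(4356, 100))) = Add(108, Mul(-1, 4456)) = Add(108, -4456) = -4348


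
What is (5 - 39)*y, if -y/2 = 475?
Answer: 32300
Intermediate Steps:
y = -950 (y = -2*475 = -950)
(5 - 39)*y = (5 - 39)*(-950) = -34*(-950) = 32300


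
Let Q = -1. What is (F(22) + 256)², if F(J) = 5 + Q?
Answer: 67600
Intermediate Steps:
F(J) = 4 (F(J) = 5 - 1 = 4)
(F(22) + 256)² = (4 + 256)² = 260² = 67600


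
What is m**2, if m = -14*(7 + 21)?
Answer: 153664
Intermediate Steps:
m = -392 (m = -14*28 = -392)
m**2 = (-392)**2 = 153664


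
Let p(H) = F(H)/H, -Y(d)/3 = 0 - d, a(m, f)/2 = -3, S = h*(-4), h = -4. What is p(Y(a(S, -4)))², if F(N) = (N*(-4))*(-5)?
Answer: 400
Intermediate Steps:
S = 16 (S = -4*(-4) = 16)
a(m, f) = -6 (a(m, f) = 2*(-3) = -6)
F(N) = 20*N (F(N) = -4*N*(-5) = 20*N)
Y(d) = 3*d (Y(d) = -3*(0 - d) = -(-3)*d = 3*d)
p(H) = 20 (p(H) = (20*H)/H = 20)
p(Y(a(S, -4)))² = 20² = 400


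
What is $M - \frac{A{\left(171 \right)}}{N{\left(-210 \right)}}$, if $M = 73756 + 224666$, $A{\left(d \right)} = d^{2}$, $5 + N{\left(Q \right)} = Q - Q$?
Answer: $\frac{1521351}{5} \approx 3.0427 \cdot 10^{5}$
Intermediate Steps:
$N{\left(Q \right)} = -5$ ($N{\left(Q \right)} = -5 + \left(Q - Q\right) = -5 + 0 = -5$)
$M = 298422$
$M - \frac{A{\left(171 \right)}}{N{\left(-210 \right)}} = 298422 - \frac{171^{2}}{-5} = 298422 - 29241 \left(- \frac{1}{5}\right) = 298422 - - \frac{29241}{5} = 298422 + \frac{29241}{5} = \frac{1521351}{5}$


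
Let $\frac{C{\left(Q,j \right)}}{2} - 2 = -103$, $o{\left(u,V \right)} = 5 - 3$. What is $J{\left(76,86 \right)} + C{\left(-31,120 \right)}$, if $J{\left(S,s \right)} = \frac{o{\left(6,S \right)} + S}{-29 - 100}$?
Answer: $- \frac{8712}{43} \approx -202.6$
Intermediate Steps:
$o{\left(u,V \right)} = 2$ ($o{\left(u,V \right)} = 5 - 3 = 2$)
$C{\left(Q,j \right)} = -202$ ($C{\left(Q,j \right)} = 4 + 2 \left(-103\right) = 4 - 206 = -202$)
$J{\left(S,s \right)} = - \frac{2}{129} - \frac{S}{129}$ ($J{\left(S,s \right)} = \frac{2 + S}{-29 - 100} = \frac{2 + S}{-129} = \left(2 + S\right) \left(- \frac{1}{129}\right) = - \frac{2}{129} - \frac{S}{129}$)
$J{\left(76,86 \right)} + C{\left(-31,120 \right)} = \left(- \frac{2}{129} - \frac{76}{129}\right) - 202 = - \frac{26}{43} - 202 = - \frac{8712}{43}$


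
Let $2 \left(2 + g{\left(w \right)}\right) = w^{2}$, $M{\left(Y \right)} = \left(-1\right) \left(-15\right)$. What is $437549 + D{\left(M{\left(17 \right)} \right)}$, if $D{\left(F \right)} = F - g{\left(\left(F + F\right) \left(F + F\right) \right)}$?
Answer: $32566$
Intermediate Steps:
$M{\left(Y \right)} = 15$
$g{\left(w \right)} = -2 + \frac{w^{2}}{2}$
$D{\left(F \right)} = 2 + F - 8 F^{4}$ ($D{\left(F \right)} = F - \left(-2 + \frac{\left(\left(F + F\right) \left(F + F\right)\right)^{2}}{2}\right) = F - \left(-2 + \frac{\left(2 F 2 F\right)^{2}}{2}\right) = F - \left(-2 + \frac{\left(4 F^{2}\right)^{2}}{2}\right) = F - \left(-2 + \frac{16 F^{4}}{2}\right) = F - \left(-2 + 8 F^{4}\right) = 2 + F - 8 F^{4}$)
$437549 + D{\left(M{\left(17 \right)} \right)} = 437549 + \left(2 + 15 - 8 \cdot 15^{4}\right) = 437549 + \left(2 + 15 - 405000\right) = 437549 - 404983 = 32566$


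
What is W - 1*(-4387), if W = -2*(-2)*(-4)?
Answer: 4371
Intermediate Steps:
W = -16 (W = 4*(-4) = -16)
W - 1*(-4387) = -16 - 1*(-4387) = -16 + 4387 = 4371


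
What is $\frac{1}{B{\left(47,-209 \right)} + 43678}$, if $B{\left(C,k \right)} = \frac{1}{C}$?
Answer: $\frac{47}{2052867} \approx 2.2895 \cdot 10^{-5}$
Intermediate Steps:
$\frac{1}{B{\left(47,-209 \right)} + 43678} = \frac{1}{\frac{1}{47} + 43678} = \frac{1}{\frac{2052867}{47}} = \frac{47}{2052867}$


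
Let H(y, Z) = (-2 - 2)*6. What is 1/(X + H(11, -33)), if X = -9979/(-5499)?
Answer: -5499/121997 ≈ -0.045075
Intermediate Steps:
H(y, Z) = -24 (H(y, Z) = -4*6 = -24)
X = 9979/5499 (X = -9979*(-1/5499) = 9979/5499 ≈ 1.8147)
1/(X + H(11, -33)) = 1/(9979/5499 - 24) = 1/(-121997/5499) = -5499/121997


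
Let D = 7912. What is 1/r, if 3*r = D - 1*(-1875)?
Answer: 3/9787 ≈ 0.00030653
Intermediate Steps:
r = 9787/3 (r = (7912 - 1*(-1875))/3 = (7912 + 1875)/3 = (⅓)*9787 = 9787/3 ≈ 3262.3)
1/r = 1/(9787/3) = 3/9787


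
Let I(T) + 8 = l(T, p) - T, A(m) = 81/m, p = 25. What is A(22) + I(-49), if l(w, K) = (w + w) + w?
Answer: -2251/22 ≈ -102.32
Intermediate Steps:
l(w, K) = 3*w (l(w, K) = 2*w + w = 3*w)
I(T) = -8 + 2*T (I(T) = -8 + (3*T - T) = -8 + 2*T)
A(22) + I(-49) = 81/22 + (-8 + 2*(-49)) = 81*(1/22) + (-8 - 98) = 81/22 - 106 = -2251/22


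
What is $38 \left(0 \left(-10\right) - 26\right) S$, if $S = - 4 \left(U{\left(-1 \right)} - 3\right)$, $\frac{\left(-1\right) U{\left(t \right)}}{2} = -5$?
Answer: $27664$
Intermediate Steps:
$U{\left(t \right)} = 10$ ($U{\left(t \right)} = \left(-2\right) \left(-5\right) = 10$)
$S = -28$ ($S = - 4 \left(10 - 3\right) = \left(-4\right) 7 = -28$)
$38 \left(0 \left(-10\right) - 26\right) S = 38 \left(0 \left(-10\right) - 26\right) \left(-28\right) = 38 \left(0 - 26\right) \left(-28\right) = 38 \left(-26\right) \left(-28\right) = \left(-988\right) \left(-28\right) = 27664$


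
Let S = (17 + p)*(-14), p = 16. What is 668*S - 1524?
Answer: -310140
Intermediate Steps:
S = -462 (S = (17 + 16)*(-14) = 33*(-14) = -462)
668*S - 1524 = 668*(-462) - 1524 = -308616 - 1524 = -310140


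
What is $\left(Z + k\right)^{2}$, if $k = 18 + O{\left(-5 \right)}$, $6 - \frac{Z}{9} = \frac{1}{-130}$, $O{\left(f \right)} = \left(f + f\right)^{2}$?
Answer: $\frac{500372161}{16900} \approx 29608.0$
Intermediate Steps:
$O{\left(f \right)} = 4 f^{2}$ ($O{\left(f \right)} = \left(2 f\right)^{2} = 4 f^{2}$)
$Z = \frac{7029}{130}$ ($Z = 54 - \frac{9}{-130} = 54 - - \frac{9}{130} = 54 + \frac{9}{130} = \frac{7029}{130} \approx 54.069$)
$k = 118$ ($k = 18 + 4 \left(-5\right)^{2} = 18 + 4 \cdot 25 = 18 + 100 = 118$)
$\left(Z + k\right)^{2} = \left(\frac{7029}{130} + 118\right)^{2} = \left(\frac{22369}{130}\right)^{2} = \frac{500372161}{16900}$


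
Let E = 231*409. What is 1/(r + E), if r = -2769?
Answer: 1/91710 ≈ 1.0904e-5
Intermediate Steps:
E = 94479
1/(r + E) = 1/(-2769 + 94479) = 1/91710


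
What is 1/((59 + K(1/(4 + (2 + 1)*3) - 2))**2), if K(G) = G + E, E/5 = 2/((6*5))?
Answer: 1521/5013121 ≈ 0.00030340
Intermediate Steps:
E = 1/3 (E = 5*(2/((6*5))) = 5*(2/30) = 5*(2*(1/30)) = 5*(1/15) = 1/3 ≈ 0.33333)
K(G) = 1/3 + G (K(G) = G + 1/3 = 1/3 + G)
1/((59 + K(1/(4 + (2 + 1)*3) - 2))**2) = 1/((59 + (1/3 + (1/(4 + (2 + 1)*3) - 2)))**2) = 1/((59 + (1/3 + (1/(4 + 3*3) - 2)))**2) = 1/((59 + (1/3 + (1/(4 + 9) - 2)))**2) = 1/((59 + (1/3 + (1/13 - 2)))**2) = 1/((59 + (1/3 - 25/13))**2) = 1/((59 - 62/39)**2) = 1/((2239/39)**2) = 1/(5013121/1521) = 1521/5013121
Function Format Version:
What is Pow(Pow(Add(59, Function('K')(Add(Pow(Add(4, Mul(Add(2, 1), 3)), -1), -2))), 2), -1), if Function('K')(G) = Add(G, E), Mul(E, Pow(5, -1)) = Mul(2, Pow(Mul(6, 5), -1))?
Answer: Rational(1521, 5013121) ≈ 0.00030340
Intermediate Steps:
E = Rational(1, 3) (E = Mul(5, Mul(2, Pow(Mul(6, 5), -1))) = Mul(5, Mul(2, Pow(30, -1))) = Mul(5, Mul(2, Rational(1, 30))) = Mul(5, Rational(1, 15)) = Rational(1, 3) ≈ 0.33333)
Function('K')(G) = Add(Rational(1, 3), G) (Function('K')(G) = Add(G, Rational(1, 3)) = Add(Rational(1, 3), G))
Pow(Pow(Add(59, Function('K')(Add(Pow(Add(4, Mul(Add(2, 1), 3)), -1), -2))), 2), -1) = Pow(Pow(Add(59, Add(Rational(1, 3), Add(Pow(Add(4, Mul(Add(2, 1), 3)), -1), -2))), 2), -1) = Pow(Pow(Add(59, Add(Rational(1, 3), Add(Pow(Add(4, Mul(3, 3)), -1), -2))), 2), -1) = Pow(Pow(Add(59, Add(Rational(1, 3), Add(Pow(Add(4, 9), -1), -2))), 2), -1) = Pow(Pow(Add(59, Add(Rational(1, 3), Add(Pow(13, -1), -2))), 2), -1) = Pow(Pow(Add(59, Add(Rational(1, 3), Add(Rational(1, 13), -2))), 2), -1) = Pow(Pow(Add(59, Add(Rational(1, 3), Rational(-25, 13))), 2), -1) = Pow(Pow(Add(59, Rational(-62, 39)), 2), -1) = Pow(Pow(Rational(2239, 39), 2), -1) = Pow(Rational(5013121, 1521), -1) = Rational(1521, 5013121)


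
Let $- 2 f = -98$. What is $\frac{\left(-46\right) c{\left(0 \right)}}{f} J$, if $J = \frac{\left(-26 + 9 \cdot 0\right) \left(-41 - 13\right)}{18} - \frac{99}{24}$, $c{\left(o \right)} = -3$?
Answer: $\frac{40779}{196} \approx 208.06$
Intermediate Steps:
$f = 49$ ($f = \left(- \frac{1}{2}\right) \left(-98\right) = 49$)
$J = \frac{591}{8}$ ($J = \left(-26 + 0\right) \left(-54\right) \frac{1}{18} - \frac{33}{8} = \left(-26\right) \left(-54\right) \frac{1}{18} - \frac{33}{8} = 1404 \cdot \frac{1}{18} - \frac{33}{8} = 78 - \frac{33}{8} = \frac{591}{8} \approx 73.875$)
$\frac{\left(-46\right) c{\left(0 \right)}}{f} J = \frac{\left(-46\right) \left(-3\right)}{49} \cdot \frac{591}{8} = 138 \cdot \frac{1}{49} \cdot \frac{591}{8} = \frac{138}{49} \cdot \frac{591}{8} = \frac{40779}{196}$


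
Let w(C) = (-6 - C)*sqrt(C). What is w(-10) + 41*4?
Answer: 164 + 4*I*sqrt(10) ≈ 164.0 + 12.649*I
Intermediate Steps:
w(C) = sqrt(C)*(-6 - C)
w(-10) + 41*4 = sqrt(-10)*(-6 - 1*(-10)) + 41*4 = (I*sqrt(10))*(-6 + 10) + 164 = (I*sqrt(10))*4 + 164 = 4*I*sqrt(10) + 164 = 164 + 4*I*sqrt(10)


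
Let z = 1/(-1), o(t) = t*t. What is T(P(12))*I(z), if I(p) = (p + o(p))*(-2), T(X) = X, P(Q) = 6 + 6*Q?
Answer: 0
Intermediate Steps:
o(t) = t²
z = -1
I(p) = -2*p - 2*p² (I(p) = (p + p²)*(-2) = -2*p - 2*p²)
T(P(12))*I(z) = (6 + 6*12)*(2*(-1)*(-1 - 1*(-1))) = (6 + 72)*(2*(-1)*(-1 + 1)) = 78*(2*(-1)*0) = 78*0 = 0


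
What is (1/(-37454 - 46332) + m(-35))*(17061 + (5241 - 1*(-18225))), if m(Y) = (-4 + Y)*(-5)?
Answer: 662141027763/83786 ≈ 7.9028e+6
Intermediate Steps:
m(Y) = 20 - 5*Y
(1/(-37454 - 46332) + m(-35))*(17061 + (5241 - 1*(-18225))) = (1/(-37454 - 46332) + (20 - 5*(-35)))*(17061 + (5241 - 1*(-18225))) = (1/(-83786) + (20 + 175))*(17061 + (5241 + 18225)) = (-1/83786 + 195)*(17061 + 23466) = (16338269/83786)*40527 = 662141027763/83786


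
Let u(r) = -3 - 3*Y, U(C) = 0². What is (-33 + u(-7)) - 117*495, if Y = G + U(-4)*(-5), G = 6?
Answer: -57969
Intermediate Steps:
U(C) = 0
Y = 6 (Y = 6 + 0*(-5) = 6 + 0 = 6)
u(r) = -21 (u(r) = -3 - 3*6 = -3 - 18 = -21)
(-33 + u(-7)) - 117*495 = (-33 - 21) - 117*495 = -54 - 57915 = -57969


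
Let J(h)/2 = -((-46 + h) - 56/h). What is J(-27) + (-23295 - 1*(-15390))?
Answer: -209605/27 ≈ -7763.1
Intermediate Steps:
J(h) = 92 - 2*h + 112/h (J(h) = 2*(-((-46 + h) - 56/h)) = 2*(-(-46 + h - 56/h)) = 2*(46 - h + 56/h) = 92 - 2*h + 112/h)
J(-27) + (-23295 - 1*(-15390)) = (92 - 2*(-27) + 112/(-27)) + (-23295 - 1*(-15390)) = (92 + 54 + 112*(-1/27)) + (-23295 + 15390) = (92 + 54 - 112/27) - 7905 = 3830/27 - 7905 = -209605/27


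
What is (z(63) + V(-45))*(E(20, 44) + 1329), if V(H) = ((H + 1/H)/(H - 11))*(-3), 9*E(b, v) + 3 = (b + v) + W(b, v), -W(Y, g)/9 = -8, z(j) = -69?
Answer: -181367671/1890 ≈ -95962.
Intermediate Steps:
W(Y, g) = 72 (W(Y, g) = -9*(-8) = 72)
E(b, v) = 23/3 + b/9 + v/9 (E(b, v) = -1/3 + ((b + v) + 72)/9 = -1/3 + (72 + b + v)/9 = -1/3 + (8 + b/9 + v/9) = 23/3 + b/9 + v/9)
V(H) = -3*(H + 1/H)/(-11 + H) (V(H) = ((H + 1/H)/(-11 + H))*(-3) = -3*(H + 1/H)/(-11 + H))
(z(63) + V(-45))*(E(20, 44) + 1329) = (-69 + 3*(-1 - 1*(-45)**2)/(-45*(-11 - 45)))*((23/3 + (1/9)*20 + (1/9)*44) + 1329) = (-69 + 3*(-1/45)*(-1 - 1*2025)/(-56))*((23/3 + 20/9 + 44/9) + 1329) = (-69 + 3*(-1/45)*(-1/56)*(-1 - 2025))*(133/9 + 1329) = (-69 + 3*(-1/45)*(-1/56)*(-2026))*(12094/9) = (-69 - 1013/420)*(12094/9) = -29993/420*12094/9 = -181367671/1890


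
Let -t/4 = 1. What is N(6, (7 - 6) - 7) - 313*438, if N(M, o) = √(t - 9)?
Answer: -137094 + I*√13 ≈ -1.3709e+5 + 3.6056*I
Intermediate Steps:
t = -4 (t = -4*1 = -4)
N(M, o) = I*√13 (N(M, o) = √(-4 - 9) = √(-13) = I*√13)
N(6, (7 - 6) - 7) - 313*438 = I*√13 - 313*438 = I*√13 - 137094 = -137094 + I*√13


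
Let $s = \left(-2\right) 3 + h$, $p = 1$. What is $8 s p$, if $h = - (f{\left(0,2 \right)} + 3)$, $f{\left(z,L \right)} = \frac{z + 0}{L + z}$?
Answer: $-72$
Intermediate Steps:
$f{\left(z,L \right)} = \frac{z}{L + z}$
$h = -3$ ($h = - (\frac{0}{2 + 0} + 3) = - (\frac{0}{2} + 3) = - (0 \cdot \frac{1}{2} + 3) = - (0 + 3) = \left(-1\right) 3 = -3$)
$s = -9$ ($s = \left(-2\right) 3 - 3 = -6 - 3 = -9$)
$8 s p = 8 \left(-9\right) 1 = \left(-72\right) 1 = -72$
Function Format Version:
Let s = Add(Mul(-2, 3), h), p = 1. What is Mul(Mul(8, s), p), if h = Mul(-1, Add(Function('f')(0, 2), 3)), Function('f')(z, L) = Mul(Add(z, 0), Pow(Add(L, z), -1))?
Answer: -72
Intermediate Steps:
Function('f')(z, L) = Mul(z, Pow(Add(L, z), -1))
h = -3 (h = Mul(-1, Add(Mul(0, Pow(Add(2, 0), -1)), 3)) = Mul(-1, Add(Mul(0, Pow(2, -1)), 3)) = Mul(-1, Add(Mul(0, Rational(1, 2)), 3)) = Mul(-1, Add(0, 3)) = Mul(-1, 3) = -3)
s = -9 (s = Add(Mul(-2, 3), -3) = Add(-6, -3) = -9)
Mul(Mul(8, s), p) = Mul(Mul(8, -9), 1) = Mul(-72, 1) = -72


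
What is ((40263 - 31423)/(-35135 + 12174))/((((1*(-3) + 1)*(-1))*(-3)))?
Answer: 4420/68883 ≈ 0.064167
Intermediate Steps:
((40263 - 31423)/(-35135 + 12174))/((((1*(-3) + 1)*(-1))*(-3))) = (8840/(-22961))/((((-3 + 1)*(-1))*(-3))) = (8840*(-1/22961))/((-2*(-1)*(-3))) = -8840/(22961*(2*(-3))) = -8840/22961/(-6) = -8840/22961*(-⅙) = 4420/68883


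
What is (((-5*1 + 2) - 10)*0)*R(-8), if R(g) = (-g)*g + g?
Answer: 0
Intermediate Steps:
R(g) = g - g² (R(g) = -g² + g = g - g²)
(((-5*1 + 2) - 10)*0)*R(-8) = (((-5*1 + 2) - 10)*0)*(-8*(1 - 1*(-8))) = (((-5 + 2) - 10)*0)*(-8*(1 + 8)) = ((-3 - 10)*0)*(-8*9) = -13*0*(-72) = 0*(-72) = 0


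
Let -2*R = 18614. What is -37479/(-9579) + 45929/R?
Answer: -979966/958621 ≈ -1.0223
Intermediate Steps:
R = -9307 (R = -½*18614 = -9307)
-37479/(-9579) + 45929/R = -37479/(-9579) + 45929/(-9307) = -37479*(-1/9579) + 45929*(-1/9307) = 403/103 - 45929/9307 = -979966/958621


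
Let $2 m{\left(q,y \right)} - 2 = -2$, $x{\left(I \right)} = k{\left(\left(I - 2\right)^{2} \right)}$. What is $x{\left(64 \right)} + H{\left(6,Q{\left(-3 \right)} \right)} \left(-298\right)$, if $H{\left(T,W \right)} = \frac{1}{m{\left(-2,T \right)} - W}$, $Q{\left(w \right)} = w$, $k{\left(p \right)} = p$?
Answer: $\frac{11234}{3} \approx 3744.7$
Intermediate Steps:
$x{\left(I \right)} = \left(-2 + I\right)^{2}$ ($x{\left(I \right)} = \left(I - 2\right)^{2} = \left(-2 + I\right)^{2}$)
$m{\left(q,y \right)} = 0$ ($m{\left(q,y \right)} = 1 + \frac{1}{2} \left(-2\right) = 1 - 1 = 0$)
$H{\left(T,W \right)} = - \frac{1}{W}$ ($H{\left(T,W \right)} = \frac{1}{0 - W} = \frac{1}{\left(-1\right) W} = - \frac{1}{W}$)
$x{\left(64 \right)} + H{\left(6,Q{\left(-3 \right)} \right)} \left(-298\right) = \left(-2 + 64\right)^{2} + - \frac{1}{-3} \left(-298\right) = 62^{2} + \left(-1\right) \left(- \frac{1}{3}\right) \left(-298\right) = 3844 + \frac{1}{3} \left(-298\right) = 3844 - \frac{298}{3} = \frac{11234}{3}$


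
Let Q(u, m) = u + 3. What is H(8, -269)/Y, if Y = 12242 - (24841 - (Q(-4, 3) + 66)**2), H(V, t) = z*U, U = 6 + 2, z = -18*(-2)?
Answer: -144/4187 ≈ -0.034392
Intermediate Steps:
z = 36
U = 8
Q(u, m) = 3 + u
H(V, t) = 288 (H(V, t) = 36*8 = 288)
Y = -8374 (Y = 12242 - (24841 - ((3 - 4) + 66)**2) = 12242 - (24841 - (-1 + 66)**2) = 12242 - (24841 - 1*65**2) = 12242 - (24841 - 1*4225) = 12242 - (24841 - 4225) = 12242 - 1*20616 = 12242 - 20616 = -8374)
H(8, -269)/Y = 288/(-8374) = 288*(-1/8374) = -144/4187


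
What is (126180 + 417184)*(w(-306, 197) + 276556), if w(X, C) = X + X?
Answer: 149938035616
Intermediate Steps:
w(X, C) = 2*X
(126180 + 417184)*(w(-306, 197) + 276556) = (126180 + 417184)*(2*(-306) + 276556) = 543364*(-612 + 276556) = 543364*275944 = 149938035616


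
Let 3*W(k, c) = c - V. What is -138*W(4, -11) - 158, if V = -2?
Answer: 256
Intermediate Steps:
W(k, c) = ⅔ + c/3 (W(k, c) = (c - 1*(-2))/3 = (c + 2)/3 = (2 + c)/3 = ⅔ + c/3)
-138*W(4, -11) - 158 = -138*(⅔ + (⅓)*(-11)) - 158 = -138*(⅔ - 11/3) - 158 = -138*(-3) - 158 = 414 - 158 = 256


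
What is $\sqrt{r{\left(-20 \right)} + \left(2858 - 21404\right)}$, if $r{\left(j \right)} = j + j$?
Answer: $i \sqrt{18586} \approx 136.33 i$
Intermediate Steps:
$r{\left(j \right)} = 2 j$
$\sqrt{r{\left(-20 \right)} + \left(2858 - 21404\right)} = \sqrt{2 \left(-20\right) + \left(2858 - 21404\right)} = \sqrt{-40 + \left(2858 - 21404\right)} = \sqrt{-40 - 18546} = \sqrt{-18586} = i \sqrt{18586}$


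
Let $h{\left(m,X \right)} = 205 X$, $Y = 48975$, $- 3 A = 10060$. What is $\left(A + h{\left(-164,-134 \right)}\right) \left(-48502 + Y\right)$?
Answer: $- \frac{43738310}{3} \approx -1.4579 \cdot 10^{7}$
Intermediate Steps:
$A = - \frac{10060}{3}$ ($A = \left(- \frac{1}{3}\right) 10060 = - \frac{10060}{3} \approx -3353.3$)
$\left(A + h{\left(-164,-134 \right)}\right) \left(-48502 + Y\right) = \left(- \frac{10060}{3} + 205 \left(-134\right)\right) \left(-48502 + 48975\right) = \left(- \frac{10060}{3} - 27470\right) 473 = \left(- \frac{92470}{3}\right) 473 = - \frac{43738310}{3}$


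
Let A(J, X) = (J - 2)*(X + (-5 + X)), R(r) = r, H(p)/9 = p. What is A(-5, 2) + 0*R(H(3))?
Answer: 7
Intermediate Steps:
H(p) = 9*p
A(J, X) = (-5 + 2*X)*(-2 + J) (A(J, X) = (-2 + J)*(-5 + 2*X) = (-5 + 2*X)*(-2 + J))
A(-5, 2) + 0*R(H(3)) = (10 - 5*(-5) - 4*2 + 2*(-5)*2) + 0*(9*3) = (10 + 25 - 8 - 20) + 0*27 = 7 + 0 = 7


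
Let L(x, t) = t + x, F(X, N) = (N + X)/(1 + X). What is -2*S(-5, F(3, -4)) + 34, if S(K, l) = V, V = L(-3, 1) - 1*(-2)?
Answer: 34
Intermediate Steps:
F(X, N) = (N + X)/(1 + X)
V = 0 (V = (1 - 3) - 1*(-2) = -2 + 2 = 0)
S(K, l) = 0
-2*S(-5, F(3, -4)) + 34 = -2*0 + 34 = 0 + 34 = 34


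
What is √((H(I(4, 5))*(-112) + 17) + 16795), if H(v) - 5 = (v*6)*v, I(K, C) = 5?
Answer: 2*I*√137 ≈ 23.409*I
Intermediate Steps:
H(v) = 5 + 6*v² (H(v) = 5 + (v*6)*v = 5 + (6*v)*v = 5 + 6*v²)
√((H(I(4, 5))*(-112) + 17) + 16795) = √(((5 + 6*5²)*(-112) + 17) + 16795) = √(((5 + 6*25)*(-112) + 17) + 16795) = √(((5 + 150)*(-112) + 17) + 16795) = √((155*(-112) + 17) + 16795) = √((-17360 + 17) + 16795) = √(-17343 + 16795) = √(-548) = 2*I*√137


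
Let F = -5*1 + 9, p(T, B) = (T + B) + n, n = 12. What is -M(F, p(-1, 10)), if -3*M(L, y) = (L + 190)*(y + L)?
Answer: 4850/3 ≈ 1616.7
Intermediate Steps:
p(T, B) = 12 + B + T (p(T, B) = (T + B) + 12 = (B + T) + 12 = 12 + B + T)
F = 4 (F = -5 + 9 = 4)
M(L, y) = -(190 + L)*(L + y)/3 (M(L, y) = -(L + 190)*(y + L)/3 = -(190 + L)*(L + y)/3)
-M(F, p(-1, 10)) = -(-190/3*4 - 190*(12 + 10 - 1)/3 - ⅓*4² - ⅓*4*(12 + 10 - 1)) = -(-760/3 - 190/3*21 - ⅓*16 - ⅓*4*21) = -(-760/3 - 1330 - 16/3 - 28) = -1*(-4850/3) = 4850/3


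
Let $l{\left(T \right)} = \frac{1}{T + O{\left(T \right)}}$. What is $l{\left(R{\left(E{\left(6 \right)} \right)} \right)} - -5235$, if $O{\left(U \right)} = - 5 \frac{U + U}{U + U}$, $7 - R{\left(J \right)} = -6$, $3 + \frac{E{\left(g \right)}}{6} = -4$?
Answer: $\frac{41881}{8} \approx 5235.1$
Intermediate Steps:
$E{\left(g \right)} = -42$ ($E{\left(g \right)} = -18 + 6 \left(-4\right) = -18 - 24 = -42$)
$R{\left(J \right)} = 13$ ($R{\left(J \right)} = 7 - -6 = 7 + 6 = 13$)
$O{\left(U \right)} = -5$ ($O{\left(U \right)} = - 5 \frac{2 U}{2 U} = - 5 \cdot 2 U \frac{1}{2 U} = \left(-5\right) 1 = -5$)
$l{\left(T \right)} = \frac{1}{-5 + T}$ ($l{\left(T \right)} = \frac{1}{T - 5} = \frac{1}{-5 + T}$)
$l{\left(R{\left(E{\left(6 \right)} \right)} \right)} - -5235 = \frac{1}{-5 + 13} - -5235 = \frac{1}{8} + 5235 = \frac{41881}{8}$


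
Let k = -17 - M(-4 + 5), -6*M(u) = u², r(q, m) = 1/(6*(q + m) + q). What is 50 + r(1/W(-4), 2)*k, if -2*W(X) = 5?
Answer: 13295/276 ≈ 48.170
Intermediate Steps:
W(X) = -5/2 (W(X) = -½*5 = -5/2)
r(q, m) = 1/(6*m + 7*q) (r(q, m) = 1/(6*(m + q) + q) = 1/((6*m + 6*q) + q) = 1/(6*m + 7*q))
M(u) = -u²/6
k = -101/6 (k = -17 - (-1)*(-4 + 5)²/6 = -17 - (-1)*1²/6 = -17 - (-1)/6 = -17 - 1*(-⅙) = -17 + ⅙ = -101/6 ≈ -16.833)
50 + r(1/W(-4), 2)*k = 50 - 101/6/(6*2 + 7/(-5/2)) = 50 - 101/6/(12 + 7*(-⅖)) = 50 - 101/6/(12 - 14/5) = 50 - 101/6/(46/5) = 50 + (5/46)*(-101/6) = 50 - 505/276 = 13295/276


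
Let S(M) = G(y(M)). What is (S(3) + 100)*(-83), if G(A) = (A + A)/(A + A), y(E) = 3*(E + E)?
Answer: -8383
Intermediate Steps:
y(E) = 6*E (y(E) = 3*(2*E) = 6*E)
G(A) = 1 (G(A) = (2*A)/((2*A)) = (2*A)*(1/(2*A)) = 1)
S(M) = 1
(S(3) + 100)*(-83) = (1 + 100)*(-83) = 101*(-83) = -8383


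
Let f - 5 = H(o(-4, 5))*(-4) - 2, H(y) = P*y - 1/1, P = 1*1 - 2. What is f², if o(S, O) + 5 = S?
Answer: 841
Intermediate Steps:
o(S, O) = -5 + S
P = -1 (P = 1 - 2 = -1)
H(y) = -1 - y (H(y) = -y - 1/1 = -y - 1*1 = -y - 1 = -1 - y)
f = -29 (f = 5 + ((-1 - (-5 - 4))*(-4) - 2) = 5 + ((-1 - 1*(-9))*(-4) - 2) = 5 + ((-1 + 9)*(-4) - 2) = 5 + (8*(-4) - 2) = 5 + (-32 - 2) = 5 - 34 = -29)
f² = (-29)² = 841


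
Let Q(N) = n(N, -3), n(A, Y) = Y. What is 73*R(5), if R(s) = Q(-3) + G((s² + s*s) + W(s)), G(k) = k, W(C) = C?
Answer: 3796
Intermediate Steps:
Q(N) = -3
R(s) = -3 + s + 2*s² (R(s) = -3 + ((s² + s*s) + s) = -3 + ((s² + s²) + s) = -3 + (2*s² + s) = -3 + (s + 2*s²) = -3 + s + 2*s²)
73*R(5) = 73*(-3 + 5 + 2*5²) = 73*(-3 + 5 + 2*25) = 73*(-3 + 5 + 50) = 73*52 = 3796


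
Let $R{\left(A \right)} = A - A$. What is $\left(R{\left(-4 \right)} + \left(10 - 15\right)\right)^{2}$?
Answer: $25$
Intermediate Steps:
$R{\left(A \right)} = 0$
$\left(R{\left(-4 \right)} + \left(10 - 15\right)\right)^{2} = \left(0 + \left(10 - 15\right)\right)^{2} = \left(0 - 5\right)^{2} = \left(-5\right)^{2} = 25$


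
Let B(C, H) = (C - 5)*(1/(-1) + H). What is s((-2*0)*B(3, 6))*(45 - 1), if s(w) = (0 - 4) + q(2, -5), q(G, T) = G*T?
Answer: -616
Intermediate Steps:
B(C, H) = (-1 + H)*(-5 + C) (B(C, H) = (-5 + C)*(-1 + H) = (-1 + H)*(-5 + C))
s(w) = -14 (s(w) = (0 - 4) + 2*(-5) = -4 - 10 = -14)
s((-2*0)*B(3, 6))*(45 - 1) = -14*(45 - 1) = -14*44 = -616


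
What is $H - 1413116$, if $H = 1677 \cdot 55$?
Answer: $-1320881$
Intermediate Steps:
$H = 92235$
$H - 1413116 = 92235 - 1413116 = -1320881$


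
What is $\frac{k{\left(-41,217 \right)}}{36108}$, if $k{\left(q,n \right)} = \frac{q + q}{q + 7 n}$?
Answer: $- \frac{41}{26683812} \approx -1.5365 \cdot 10^{-6}$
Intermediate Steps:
$k{\left(q,n \right)} = \frac{2 q}{q + 7 n}$
$\frac{k{\left(-41,217 \right)}}{36108} = \frac{2 \left(-41\right) \frac{1}{-41 + 7 \cdot 217}}{36108} = 2 \left(-41\right) \frac{1}{-41 + 1519} \cdot \frac{1}{36108} = 2 \left(-41\right) \frac{1}{1478} \cdot \frac{1}{36108} = \left(- \frac{41}{739}\right) \frac{1}{36108} = - \frac{41}{26683812}$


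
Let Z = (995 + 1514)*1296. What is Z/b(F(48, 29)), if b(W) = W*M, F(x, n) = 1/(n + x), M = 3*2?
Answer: 41729688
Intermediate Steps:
M = 6
Z = 3251664 (Z = 2509*1296 = 3251664)
b(W) = 6*W (b(W) = W*6 = 6*W)
Z/b(F(48, 29)) = 3251664/((6/(29 + 48))) = 3251664/((6/77)) = 3251664/((6*(1/77))) = 3251664/(6/77) = 3251664*(77/6) = 41729688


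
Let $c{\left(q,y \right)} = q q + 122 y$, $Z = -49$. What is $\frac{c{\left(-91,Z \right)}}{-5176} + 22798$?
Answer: $\frac{118000145}{5176} \approx 22798.0$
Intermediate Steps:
$c{\left(q,y \right)} = q^{2} + 122 y$
$\frac{c{\left(-91,Z \right)}}{-5176} + 22798 = \frac{\left(-91\right)^{2} + 122 \left(-49\right)}{-5176} + 22798 = \left(8281 - 5978\right) \left(- \frac{1}{5176}\right) + 22798 = 2303 \left(- \frac{1}{5176}\right) + 22798 = - \frac{2303}{5176} + 22798 = \frac{118000145}{5176}$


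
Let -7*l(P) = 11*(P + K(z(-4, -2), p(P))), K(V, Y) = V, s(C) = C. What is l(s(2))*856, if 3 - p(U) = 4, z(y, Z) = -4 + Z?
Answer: 37664/7 ≈ 5380.6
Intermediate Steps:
p(U) = -1 (p(U) = 3 - 1*4 = 3 - 4 = -1)
l(P) = 66/7 - 11*P/7 (l(P) = -11*(P + (-4 - 2))/7 = -11*(P - 6)/7 = -11*(-6 + P)/7 = -(-66 + 11*P)/7 = 66/7 - 11*P/7)
l(s(2))*856 = (66/7 - 11/7*2)*856 = (66/7 - 22/7)*856 = (44/7)*856 = 37664/7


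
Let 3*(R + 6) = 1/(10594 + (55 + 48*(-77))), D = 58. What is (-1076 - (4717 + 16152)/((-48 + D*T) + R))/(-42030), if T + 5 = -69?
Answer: 97107550717/3810154542390 ≈ 0.025486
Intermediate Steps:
T = -74 (T = -5 - 69 = -74)
R = -125153/20859 (R = -6 + 1/(3*(10594 + (55 + 48*(-77)))) = -6 + 1/(3*(10594 + (55 - 3696))) = -6 + 1/(3*(10594 - 3641)) = -6 + (⅓)/6953 = -6 + (⅓)*(1/6953) = -6 + 1/20859 = -125153/20859 ≈ -6.0000)
(-1076 - (4717 + 16152)/((-48 + D*T) + R))/(-42030) = (-1076 - (4717 + 16152)/((-48 + 58*(-74)) - 125153/20859))/(-42030) = (-1076 - 20869/((-48 - 4292) - 125153/20859))*(-1/42030) = (-1076 - 20869/(-4340 - 125153/20859))*(-1/42030) = (-1076 - 20869/(-90653213/20859))*(-1/42030) = (-1076 - 20869*(-20859)/90653213)*(-1/42030) = (-1076 - 1*(-435306471/90653213))*(-1/42030) = (-1076 + 435306471/90653213)*(-1/42030) = -97107550717/90653213*(-1/42030) = 97107550717/3810154542390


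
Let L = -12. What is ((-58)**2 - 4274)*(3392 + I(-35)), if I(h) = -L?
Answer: -3097640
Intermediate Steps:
I(h) = 12 (I(h) = -1*(-12) = 12)
((-58)**2 - 4274)*(3392 + I(-35)) = ((-58)**2 - 4274)*(3392 + 12) = (3364 - 4274)*3404 = -910*3404 = -3097640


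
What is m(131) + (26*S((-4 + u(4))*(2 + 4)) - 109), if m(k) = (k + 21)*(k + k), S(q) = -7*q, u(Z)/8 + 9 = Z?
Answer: 87763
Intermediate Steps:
u(Z) = -72 + 8*Z
m(k) = 2*k*(21 + k) (m(k) = (21 + k)*(2*k) = 2*k*(21 + k))
m(131) + (26*S((-4 + u(4))*(2 + 4)) - 109) = 2*131*(21 + 131) + (26*(-7*(-4 + (-72 + 8*4))*(2 + 4)) - 109) = 2*131*152 + (26*(-7*(-4 + (-72 + 32))*6) - 109) = 39824 + (26*(-7*(-4 - 40)*6) - 109) = 39824 + (26*(-(-308)*6) - 109) = 39824 + (26*(-7*(-264)) - 109) = 39824 + (26*1848 - 109) = 39824 + (48048 - 109) = 39824 + 47939 = 87763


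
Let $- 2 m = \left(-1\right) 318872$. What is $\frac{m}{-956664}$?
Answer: $- \frac{39859}{239166} \approx -0.16666$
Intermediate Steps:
$m = 159436$ ($m = - \frac{\left(-1\right) 318872}{2} = \left(- \frac{1}{2}\right) \left(-318872\right) = 159436$)
$\frac{m}{-956664} = \frac{159436}{-956664} = 159436 \left(- \frac{1}{956664}\right) = - \frac{39859}{239166}$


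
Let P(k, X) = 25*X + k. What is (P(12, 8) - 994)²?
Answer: 611524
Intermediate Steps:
P(k, X) = k + 25*X
(P(12, 8) - 994)² = ((12 + 25*8) - 994)² = ((12 + 200) - 994)² = (212 - 994)² = (-782)² = 611524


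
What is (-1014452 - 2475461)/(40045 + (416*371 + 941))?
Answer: -3489913/195322 ≈ -17.867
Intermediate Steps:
(-1014452 - 2475461)/(40045 + (416*371 + 941)) = -3489913/(40045 + (154336 + 941)) = -3489913/(40045 + 155277) = -3489913/195322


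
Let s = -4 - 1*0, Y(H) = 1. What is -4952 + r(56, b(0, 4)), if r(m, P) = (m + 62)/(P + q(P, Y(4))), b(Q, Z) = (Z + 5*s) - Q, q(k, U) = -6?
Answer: -54531/11 ≈ -4957.4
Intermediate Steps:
s = -4 (s = -4 + 0 = -4)
b(Q, Z) = -20 + Z - Q (b(Q, Z) = (Z + 5*(-4)) - Q = (Z - 20) - Q = (-20 + Z) - Q = -20 + Z - Q)
r(m, P) = (62 + m)/(-6 + P) (r(m, P) = (m + 62)/(P - 6) = (62 + m)/(-6 + P))
-4952 + r(56, b(0, 4)) = -4952 + (62 + 56)/(-6 + (-20 + 4 - 1*0)) = -4952 + 118/(-6 + (-20 + 4 + 0)) = -4952 + 118/(-6 - 16) = -4952 + 118/(-22) = -4952 - 1/22*118 = -4952 - 59/11 = -54531/11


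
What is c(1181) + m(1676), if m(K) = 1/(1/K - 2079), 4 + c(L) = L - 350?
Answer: 2881599605/3484403 ≈ 827.00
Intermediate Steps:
c(L) = -354 + L (c(L) = -4 + (L - 350) = -4 + (-350 + L) = -354 + L)
m(K) = 1/(-2079 + 1/K)
c(1181) + m(1676) = (-354 + 1181) - 1*1676/(-1 + 2079*1676) = 827 - 1*1676/(-1 + 3484404) = 827 - 1*1676/3484403 = 827 - 1*1676*1/3484403 = 827 - 1676/3484403 = 2881599605/3484403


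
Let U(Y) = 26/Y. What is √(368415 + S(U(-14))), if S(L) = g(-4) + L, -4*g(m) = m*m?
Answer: 4*√1128253/7 ≈ 606.97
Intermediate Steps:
g(m) = -m²/4 (g(m) = -m*m/4 = -m²/4)
S(L) = -4 + L (S(L) = -¼*(-4)² + L = -¼*16 + L = -4 + L)
√(368415 + S(U(-14))) = √(368415 + (-4 + 26/(-14))) = √(368415 + (-4 + 26*(-1/14))) = √(368415 + (-4 - 13/7)) = √(368415 - 41/7) = √(2578864/7) = 4*√1128253/7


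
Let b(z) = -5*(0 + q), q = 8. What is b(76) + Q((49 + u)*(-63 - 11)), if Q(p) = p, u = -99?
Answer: 3660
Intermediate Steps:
b(z) = -40 (b(z) = -5*(0 + 8) = -5*8 = -40)
b(76) + Q((49 + u)*(-63 - 11)) = -40 + (49 - 99)*(-63 - 11) = -40 - 50*(-74) = -40 + 3700 = 3660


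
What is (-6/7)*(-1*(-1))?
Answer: -6/7 ≈ -0.85714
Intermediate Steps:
(-6/7)*(-1*(-1)) = -6*1/7*1 = -6/7*1 = -6/7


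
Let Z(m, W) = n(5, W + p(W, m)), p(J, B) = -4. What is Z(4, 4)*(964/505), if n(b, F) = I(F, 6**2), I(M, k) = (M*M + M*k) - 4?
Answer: -3856/505 ≈ -7.6356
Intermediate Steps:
I(M, k) = -4 + M**2 + M*k (I(M, k) = (M**2 + M*k) - 4 = -4 + M**2 + M*k)
n(b, F) = -4 + F**2 + 36*F (n(b, F) = -4 + F**2 + F*6**2 = -4 + F**2 + F*36 = -4 + F**2 + 36*F)
Z(m, W) = -148 + (-4 + W)**2 + 36*W (Z(m, W) = -4 + (W - 4)**2 + 36*(W - 4) = -4 + (-4 + W)**2 + 36*(-4 + W) = -4 + (-4 + W)**2 + (-144 + 36*W) = -148 + (-4 + W)**2 + 36*W)
Z(4, 4)*(964/505) = (-132 + 4**2 + 28*4)*(964/505) = (-132 + 16 + 112)*(964*(1/505)) = -4*964/505 = -3856/505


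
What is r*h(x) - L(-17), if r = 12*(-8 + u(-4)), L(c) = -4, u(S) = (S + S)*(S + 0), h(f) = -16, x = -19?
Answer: -4604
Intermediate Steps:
u(S) = 2*S² (u(S) = (2*S)*S = 2*S²)
r = 288 (r = 12*(-8 + 2*(-4)²) = 12*(-8 + 2*16) = 12*(-8 + 32) = 12*24 = 288)
r*h(x) - L(-17) = 288*(-16) - 1*(-4) = -4608 + 4 = -4604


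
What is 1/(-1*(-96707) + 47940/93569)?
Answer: 93569/9048825223 ≈ 1.0340e-5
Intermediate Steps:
1/(-1*(-96707) + 47940/93569) = 1/(96707 + 47940*(1/93569)) = 1/(96707 + 47940/93569) = 1/(9048825223/93569) = 93569/9048825223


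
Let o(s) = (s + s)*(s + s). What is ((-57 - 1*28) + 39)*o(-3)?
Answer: -1656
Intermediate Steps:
o(s) = 4*s**2 (o(s) = (2*s)*(2*s) = 4*s**2)
((-57 - 1*28) + 39)*o(-3) = ((-57 - 1*28) + 39)*(4*(-3)**2) = ((-57 - 28) + 39)*(4*9) = (-85 + 39)*36 = -46*36 = -1656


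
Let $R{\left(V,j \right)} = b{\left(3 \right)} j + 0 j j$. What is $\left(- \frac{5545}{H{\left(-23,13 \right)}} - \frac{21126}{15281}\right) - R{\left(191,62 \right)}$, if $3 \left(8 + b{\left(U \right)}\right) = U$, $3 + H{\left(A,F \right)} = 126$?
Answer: $\frac{104056957}{268509} \approx 387.54$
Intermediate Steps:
$H{\left(A,F \right)} = 123$ ($H{\left(A,F \right)} = -3 + 126 = 123$)
$b{\left(U \right)} = -8 + \frac{U}{3}$
$R{\left(V,j \right)} = - 7 j$ ($R{\left(V,j \right)} = \left(-8 + \frac{1}{3} \cdot 3\right) j + 0 j j = \left(-8 + 1\right) j + 0 j = - 7 j + 0 = - 7 j$)
$\left(- \frac{5545}{H{\left(-23,13 \right)}} - \frac{21126}{15281}\right) - R{\left(191,62 \right)} = \left(- \frac{5545}{123} - \frac{21126}{15281}\right) - \left(-7\right) 62 = \left(\left(-5545\right) \frac{1}{123} - \frac{3018}{2183}\right) - -434 = \left(- \frac{5545}{123} - \frac{3018}{2183}\right) + 434 = - \frac{12475949}{268509} + 434 = \frac{104056957}{268509}$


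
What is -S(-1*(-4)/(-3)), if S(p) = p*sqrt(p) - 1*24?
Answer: 24 + 8*I*sqrt(3)/9 ≈ 24.0 + 1.5396*I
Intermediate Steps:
S(p) = -24 + p**(3/2) (S(p) = p**(3/2) - 24 = -24 + p**(3/2))
-S(-1*(-4)/(-3)) = -(-24 + (-1*(-4)/(-3))**(3/2)) = -(-24 + (4*(-1/3))**(3/2)) = -(-24 + (-4/3)**(3/2)) = -(-24 - 8*I*sqrt(3)/9) = 24 + 8*I*sqrt(3)/9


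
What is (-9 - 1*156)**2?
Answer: 27225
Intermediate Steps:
(-9 - 1*156)**2 = (-9 - 156)**2 = (-165)**2 = 27225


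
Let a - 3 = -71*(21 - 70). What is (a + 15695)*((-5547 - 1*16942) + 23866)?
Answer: 26406729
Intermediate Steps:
a = 3482 (a = 3 - 71*(21 - 70) = 3 - 71*(-49) = 3 + 3479 = 3482)
(a + 15695)*((-5547 - 1*16942) + 23866) = (3482 + 15695)*((-5547 - 1*16942) + 23866) = 19177*((-5547 - 16942) + 23866) = 19177*(-22489 + 23866) = 19177*1377 = 26406729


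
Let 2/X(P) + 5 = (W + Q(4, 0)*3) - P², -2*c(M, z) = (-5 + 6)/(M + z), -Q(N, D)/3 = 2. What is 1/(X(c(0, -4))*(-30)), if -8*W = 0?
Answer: 491/1280 ≈ 0.38359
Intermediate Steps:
W = 0 (W = -⅛*0 = 0)
Q(N, D) = -6 (Q(N, D) = -3*2 = -6)
c(M, z) = -1/(2*(M + z)) (c(M, z) = -(-5 + 6)/(2*(M + z)) = -1/(2*(M + z)))
X(P) = 2/(-23 - P²) (X(P) = 2/(-5 + ((0 - 6*3) - P²)) = 2/(-5 + ((0 - 18) - P²)) = 2/(-5 + (-18 - P²)) = 2/(-23 - P²))
1/(X(c(0, -4))*(-30)) = 1/(-2/(23 + (-1/(2*0 + 2*(-4)))²)*(-30)) = 1/(-2/(23 + (-1/(0 - 8))²)*(-30)) = 1/(-2/(23 + (-1/(-8))²)*(-30)) = 1/(-2/(23 + (-1*(-⅛))²)*(-30)) = 1/(-2/(23 + (⅛)²)*(-30)) = 1/(-2/(23 + 1/64)*(-30)) = 1/(-2/1473/64*(-30)) = 1/(-2*64/1473*(-30)) = 1/(-128/1473*(-30)) = 1/(1280/491) = 491/1280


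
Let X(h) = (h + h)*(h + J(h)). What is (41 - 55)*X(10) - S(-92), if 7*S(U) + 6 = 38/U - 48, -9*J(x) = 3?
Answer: -2607131/966 ≈ -2698.9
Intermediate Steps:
J(x) = -⅓ (J(x) = -⅑*3 = -⅓)
S(U) = -54/7 + 38/(7*U) (S(U) = -6/7 + (38/U - 48)/7 = -6/7 + (-48 + 38/U)/7 = -6/7 + (-48/7 + 38/(7*U)) = -54/7 + 38/(7*U))
X(h) = 2*h*(-⅓ + h) (X(h) = (h + h)*(h - ⅓) = (2*h)*(-⅓ + h) = 2*h*(-⅓ + h))
(41 - 55)*X(10) - S(-92) = (41 - 55)*((⅔)*10*(-1 + 3*10)) - 2*(19 - 27*(-92))/(7*(-92)) = -28*10*(-1 + 30)/3 - 2*(-1)*(19 + 2484)/(7*92) = -28*10*29/3 - 2*(-1)*2503/(7*92) = -14*580/3 - 1*(-2503/322) = -8120/3 + 2503/322 = -2607131/966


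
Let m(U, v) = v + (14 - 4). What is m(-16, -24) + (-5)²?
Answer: 11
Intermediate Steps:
m(U, v) = 10 + v (m(U, v) = v + 10 = 10 + v)
m(-16, -24) + (-5)² = (10 - 24) + (-5)² = -14 + 25 = 11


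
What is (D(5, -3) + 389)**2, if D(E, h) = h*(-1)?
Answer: 153664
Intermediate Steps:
D(E, h) = -h
(D(5, -3) + 389)**2 = (-1*(-3) + 389)**2 = (3 + 389)**2 = 392**2 = 153664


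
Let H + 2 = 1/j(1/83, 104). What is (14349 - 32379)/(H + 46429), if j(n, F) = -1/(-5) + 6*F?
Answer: -28135815/72449336 ≈ -0.38835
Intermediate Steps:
j(n, F) = 1/5 + 6*F (j(n, F) = -1*(-1/5) + 6*F = 1/5 + 6*F)
H = -6237/3121 (H = -2 + 1/(1/5 + 6*104) = -2 + 1/(1/5 + 624) = -2 + 1/(3121/5) = -2 + 5/3121 = -6237/3121 ≈ -1.9984)
(14349 - 32379)/(H + 46429) = (14349 - 32379)/(-6237/3121 + 46429) = -18030/144898672/3121 = -18030*3121/144898672 = -28135815/72449336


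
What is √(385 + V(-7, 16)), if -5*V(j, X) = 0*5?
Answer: √385 ≈ 19.621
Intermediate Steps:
V(j, X) = 0 (V(j, X) = -0*5 = -⅕*0 = 0)
√(385 + V(-7, 16)) = √(385 + 0) = √385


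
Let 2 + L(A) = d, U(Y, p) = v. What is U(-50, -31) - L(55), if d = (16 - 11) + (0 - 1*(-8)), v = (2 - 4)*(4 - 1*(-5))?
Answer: -29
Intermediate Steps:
v = -18 (v = -2*(4 + 5) = -2*9 = -18)
U(Y, p) = -18
d = 13 (d = 5 + (0 + 8) = 5 + 8 = 13)
L(A) = 11 (L(A) = -2 + 13 = 11)
U(-50, -31) - L(55) = -18 - 1*11 = -18 - 11 = -29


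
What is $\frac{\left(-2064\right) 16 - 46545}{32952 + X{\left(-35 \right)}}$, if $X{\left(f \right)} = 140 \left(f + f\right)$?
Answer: $- \frac{79569}{23152} \approx -3.4368$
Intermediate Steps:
$X{\left(f \right)} = 280 f$ ($X{\left(f \right)} = 140 \cdot 2 f = 280 f$)
$\frac{\left(-2064\right) 16 - 46545}{32952 + X{\left(-35 \right)}} = \frac{\left(-2064\right) 16 - 46545}{32952 + 280 \left(-35\right)} = \frac{-33024 - 46545}{32952 - 9800} = - \frac{79569}{23152}$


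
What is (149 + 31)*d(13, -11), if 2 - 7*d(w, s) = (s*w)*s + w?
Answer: -285120/7 ≈ -40731.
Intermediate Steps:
d(w, s) = 2/7 - w/7 - w*s²/7 (d(w, s) = 2/7 - ((s*w)*s + w)/7 = 2/7 - (w*s² + w)/7 = 2/7 - (w + w*s²)/7 = 2/7 + (-w/7 - w*s²/7) = 2/7 - w/7 - w*s²/7)
(149 + 31)*d(13, -11) = (149 + 31)*(2/7 - ⅐*13 - ⅐*13*(-11)²) = 180*(2/7 - 13/7 - ⅐*13*121) = 180*(2/7 - 13/7 - 1573/7) = 180*(-1584/7) = -285120/7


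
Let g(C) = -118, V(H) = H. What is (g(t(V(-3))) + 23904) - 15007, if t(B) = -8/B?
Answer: 8779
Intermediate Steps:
(g(t(V(-3))) + 23904) - 15007 = (-118 + 23904) - 15007 = 23786 - 15007 = 8779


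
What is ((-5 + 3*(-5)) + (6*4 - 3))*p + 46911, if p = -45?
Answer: 46866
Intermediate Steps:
((-5 + 3*(-5)) + (6*4 - 3))*p + 46911 = ((-5 + 3*(-5)) + (6*4 - 3))*(-45) + 46911 = ((-5 - 15) + (24 - 3))*(-45) + 46911 = (-20 + 21)*(-45) + 46911 = 1*(-45) + 46911 = -45 + 46911 = 46866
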